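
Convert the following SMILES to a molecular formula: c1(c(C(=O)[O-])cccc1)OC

C8H7O3-

Heavy atoms from the SMILES: 8 C, 3 O.
Implicit hydrogens by atom environment:
  4 × C (aromatic): 1 H each → 4
  2 × C (aromatic): no H
  2 × O: no H
  1 × C: 3 H
  1 × C: no H
  1 × O (charge -1): no H
  Total hydrogens = 7.
Net charge -1.
Molecular formula: C8H7O3-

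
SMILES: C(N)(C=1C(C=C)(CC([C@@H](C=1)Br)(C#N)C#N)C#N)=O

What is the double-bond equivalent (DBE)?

10

Molecular formula from the SMILES: C12H9BrN4O.
DoU = (2C + 2 + N − H − X)/2 = (2·12 + 2 + 4 − 9 − 1)/2 = 20/2 = 10.
(Structurally: 1 ring(s) + 9 π bond(s) = 10.)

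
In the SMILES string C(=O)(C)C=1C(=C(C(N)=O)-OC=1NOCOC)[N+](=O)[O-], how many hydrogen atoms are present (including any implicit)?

Hydrogens are implicit in SMILES; fill each atom to its normal valence:
  5 × O: no H
  4 × C (aromatic): no H
  2 × C: 3 H each → 6
  2 × C: no H
  1 × C: 2 H
  1 × N: 2 H
  1 × N: 1 H
  1 × N (charge +1): no H
  1 × O (aromatic): no H
  1 × O (charge -1): no H
  Total hydrogens = 11.

11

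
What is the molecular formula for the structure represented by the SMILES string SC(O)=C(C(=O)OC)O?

C4H6O4S

Heavy atoms from the SMILES: 4 C, 4 O, 1 S.
Implicit hydrogens by atom environment:
  3 × C: no H
  2 × O: 1 H each → 2
  2 × O: no H
  1 × C: 3 H
  1 × S: 1 H
  Total hydrogens = 6.
Molecular formula: C4H6O4S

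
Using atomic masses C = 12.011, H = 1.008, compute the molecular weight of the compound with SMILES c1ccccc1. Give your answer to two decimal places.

Molecular formula: C6H6.
M = 6×12.011 + 6×1.008 = 78.11 g/mol.

78.11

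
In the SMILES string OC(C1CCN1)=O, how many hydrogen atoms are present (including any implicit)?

Hydrogens are implicit in SMILES; fill each atom to its normal valence:
  2 × C: 2 H each → 4
  1 × C: 1 H
  1 × C: no H
  1 × N: 1 H
  1 × O: 1 H
  1 × O: no H
  Total hydrogens = 7.

7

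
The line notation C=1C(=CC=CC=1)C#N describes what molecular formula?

C7H5N

Heavy atoms from the SMILES: 7 C, 1 N.
Implicit hydrogens by atom environment:
  5 × C (aromatic): 1 H each → 5
  1 × C (aromatic): no H
  1 × C: no H
  1 × N: no H
  Total hydrogens = 5.
Molecular formula: C7H5N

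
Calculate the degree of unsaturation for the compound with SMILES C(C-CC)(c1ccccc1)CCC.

4

Molecular formula from the SMILES: C13H20.
DoU = (2C + 2 + N − H − X)/2 = (2·13 + 2 + 0 − 20 − 0)/2 = 8/2 = 4.
(Structurally: 1 ring(s) + 3 π bond(s) = 4.)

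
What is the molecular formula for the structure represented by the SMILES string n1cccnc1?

Heavy atoms from the SMILES: 4 C, 2 N.
Implicit hydrogens by atom environment:
  4 × C (aromatic): 1 H each → 4
  2 × N (aromatic): no H
  Total hydrogens = 4.
Molecular formula: C4H4N2

C4H4N2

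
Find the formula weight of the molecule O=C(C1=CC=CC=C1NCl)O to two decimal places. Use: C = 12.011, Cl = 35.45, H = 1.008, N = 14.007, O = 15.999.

171.58

Molecular formula: C7H6ClNO2.
M = 7×12.011 + 1×35.45 + 6×1.008 + 1×14.007 + 2×15.999 = 171.58 g/mol.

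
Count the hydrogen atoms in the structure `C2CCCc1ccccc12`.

Hydrogens are implicit in SMILES; fill each atom to its normal valence:
  4 × C: 2 H each → 8
  4 × C (aromatic): 1 H each → 4
  2 × C (aromatic): no H
  Total hydrogens = 12.

12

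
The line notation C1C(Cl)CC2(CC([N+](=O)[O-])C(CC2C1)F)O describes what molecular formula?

C10H15ClFNO3

Heavy atoms from the SMILES: 10 C, 1 Cl, 1 F, 1 N, 3 O.
Implicit hydrogens by atom environment:
  5 × C: 2 H each → 10
  4 × C: 1 H each → 4
  1 × C: no H
  1 × Cl: no H
  1 × F: no H
  1 × N (charge +1): no H
  1 × O: 1 H
  1 × O: no H
  1 × O (charge -1): no H
  Total hydrogens = 15.
Molecular formula: C10H15ClFNO3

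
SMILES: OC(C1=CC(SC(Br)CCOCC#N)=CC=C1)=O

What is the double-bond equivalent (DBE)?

Molecular formula from the SMILES: C12H12BrNO3S.
DoU = (2C + 2 + N − H − X)/2 = (2·12 + 2 + 1 − 12 − 1)/2 = 14/2 = 7.
(Structurally: 1 ring(s) + 6 π bond(s) = 7.)

7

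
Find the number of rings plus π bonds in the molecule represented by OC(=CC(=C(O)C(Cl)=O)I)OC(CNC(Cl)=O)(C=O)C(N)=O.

Molecular formula from the SMILES: C10H9Cl2IN2O7.
DoU = (2C + 2 + N − H − X)/2 = (2·10 + 2 + 2 − 9 − 3)/2 = 12/2 = 6.
(Structurally: 0 ring(s) + 6 π bond(s) = 6.)

6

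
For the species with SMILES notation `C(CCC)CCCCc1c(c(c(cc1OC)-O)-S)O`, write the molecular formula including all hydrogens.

C15H24O3S

Heavy atoms from the SMILES: 15 C, 3 O, 1 S.
Implicit hydrogens by atom environment:
  7 × C: 2 H each → 14
  5 × C (aromatic): no H
  2 × C: 3 H each → 6
  2 × O: 1 H each → 2
  1 × C (aromatic): 1 H
  1 × O: no H
  1 × S: 1 H
  Total hydrogens = 24.
Molecular formula: C15H24O3S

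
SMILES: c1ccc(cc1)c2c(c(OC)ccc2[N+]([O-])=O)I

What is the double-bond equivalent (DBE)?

Molecular formula from the SMILES: C13H10INO3.
DoU = (2C + 2 + N − H − X)/2 = (2·13 + 2 + 1 − 10 − 1)/2 = 18/2 = 9.
(Structurally: 2 ring(s) + 7 π bond(s) = 9.)

9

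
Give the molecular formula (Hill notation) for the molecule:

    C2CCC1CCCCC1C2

Heavy atoms from the SMILES: 10 C.
Implicit hydrogens by atom environment:
  8 × C: 2 H each → 16
  2 × C: 1 H each → 2
  Total hydrogens = 18.
Molecular formula: C10H18

C10H18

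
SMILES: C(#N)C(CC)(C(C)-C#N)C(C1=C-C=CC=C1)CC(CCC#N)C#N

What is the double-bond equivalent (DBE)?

Molecular formula from the SMILES: C20H22N4.
DoU = (2C + 2 + N − H − X)/2 = (2·20 + 2 + 4 − 22 − 0)/2 = 24/2 = 12.
(Structurally: 1 ring(s) + 11 π bond(s) = 12.)

12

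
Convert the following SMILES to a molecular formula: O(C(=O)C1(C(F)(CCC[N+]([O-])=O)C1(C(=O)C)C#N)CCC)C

Heavy atoms from the SMILES: 14 C, 1 F, 2 N, 5 O.
Implicit hydrogens by atom environment:
  6 × C: no H
  5 × C: 2 H each → 10
  4 × O: no H
  3 × C: 3 H each → 9
  1 × F: no H
  1 × N (charge +1): no H
  1 × N: no H
  1 × O (charge -1): no H
  Total hydrogens = 19.
Molecular formula: C14H19FN2O5

C14H19FN2O5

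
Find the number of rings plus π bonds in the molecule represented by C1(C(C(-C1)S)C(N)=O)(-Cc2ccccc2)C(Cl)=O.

7

Molecular formula from the SMILES: C13H14ClNO2S.
DoU = (2C + 2 + N − H − X)/2 = (2·13 + 2 + 1 − 14 − 1)/2 = 14/2 = 7.
(Structurally: 2 ring(s) + 5 π bond(s) = 7.)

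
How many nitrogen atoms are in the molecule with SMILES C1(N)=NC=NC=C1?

3

The symbol for nitrogen appears 3 times in the SMILES.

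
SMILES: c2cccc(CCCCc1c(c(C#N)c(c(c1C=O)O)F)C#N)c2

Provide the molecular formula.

C19H15FN2O2

Heavy atoms from the SMILES: 19 C, 1 F, 2 N, 2 O.
Implicit hydrogens by atom environment:
  7 × C (aromatic): no H
  5 × C (aromatic): 1 H each → 5
  4 × C: 2 H each → 8
  2 × C: no H
  2 × N: no H
  1 × C: 1 H
  1 × F: no H
  1 × O: 1 H
  1 × O: no H
  Total hydrogens = 15.
Molecular formula: C19H15FN2O2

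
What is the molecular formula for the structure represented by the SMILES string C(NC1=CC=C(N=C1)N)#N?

C6H6N4

Heavy atoms from the SMILES: 6 C, 4 N.
Implicit hydrogens by atom environment:
  3 × C (aromatic): 1 H each → 3
  2 × C (aromatic): no H
  1 × C: no H
  1 × N: 2 H
  1 × N: 1 H
  1 × N (aromatic): no H
  1 × N: no H
  Total hydrogens = 6.
Molecular formula: C6H6N4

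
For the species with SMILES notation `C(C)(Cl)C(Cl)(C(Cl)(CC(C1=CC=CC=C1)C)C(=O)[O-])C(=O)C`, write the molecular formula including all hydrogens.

Heavy atoms from the SMILES: 16 C, 3 Cl, 3 O.
Implicit hydrogens by atom environment:
  5 × C (aromatic): 1 H each → 5
  4 × C: no H
  3 × C: 3 H each → 9
  3 × Cl: no H
  2 × C: 1 H each → 2
  2 × O: no H
  1 × C: 2 H
  1 × C (aromatic): no H
  1 × O (charge -1): no H
  Total hydrogens = 18.
Net charge -1.
Molecular formula: C16H18Cl3O3-

C16H18Cl3O3-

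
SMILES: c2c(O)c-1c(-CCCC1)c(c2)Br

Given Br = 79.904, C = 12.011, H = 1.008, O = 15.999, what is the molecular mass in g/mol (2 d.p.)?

Molecular formula: C10H11BrO.
M = 1×79.904 + 10×12.011 + 11×1.008 + 1×15.999 = 227.10 g/mol.

227.10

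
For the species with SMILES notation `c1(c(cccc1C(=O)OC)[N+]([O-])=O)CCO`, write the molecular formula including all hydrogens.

Heavy atoms from the SMILES: 10 C, 1 N, 5 O.
Implicit hydrogens by atom environment:
  3 × C (aromatic): 1 H each → 3
  3 × C (aromatic): no H
  3 × O: no H
  2 × C: 2 H each → 4
  1 × C: 3 H
  1 × C: no H
  1 × N (charge +1): no H
  1 × O: 1 H
  1 × O (charge -1): no H
  Total hydrogens = 11.
Molecular formula: C10H11NO5

C10H11NO5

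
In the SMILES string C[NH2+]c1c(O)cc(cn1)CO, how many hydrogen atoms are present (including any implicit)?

Hydrogens are implicit in SMILES; fill each atom to its normal valence:
  3 × C (aromatic): no H
  2 × C (aromatic): 1 H each → 2
  2 × O: 1 H each → 2
  1 × C: 3 H
  1 × C: 2 H
  1 × N (charge +1): 2 H
  1 × N (aromatic): no H
  Total hydrogens = 11.

11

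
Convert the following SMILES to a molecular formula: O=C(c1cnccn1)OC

C6H6N2O2

Heavy atoms from the SMILES: 6 C, 2 N, 2 O.
Implicit hydrogens by atom environment:
  3 × C (aromatic): 1 H each → 3
  2 × N (aromatic): no H
  2 × O: no H
  1 × C: 3 H
  1 × C (aromatic): no H
  1 × C: no H
  Total hydrogens = 6.
Molecular formula: C6H6N2O2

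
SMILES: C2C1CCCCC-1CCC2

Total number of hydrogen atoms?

Hydrogens are implicit in SMILES; fill each atom to its normal valence:
  8 × C: 2 H each → 16
  2 × C: 1 H each → 2
  Total hydrogens = 18.

18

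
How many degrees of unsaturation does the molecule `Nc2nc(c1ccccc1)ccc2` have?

Molecular formula from the SMILES: C11H10N2.
DoU = (2C + 2 + N − H − X)/2 = (2·11 + 2 + 2 − 10 − 0)/2 = 16/2 = 8.
(Structurally: 2 ring(s) + 6 π bond(s) = 8.)

8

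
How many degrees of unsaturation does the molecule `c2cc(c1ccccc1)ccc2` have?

8

Molecular formula from the SMILES: C12H10.
DoU = (2C + 2 + N − H − X)/2 = (2·12 + 2 + 0 − 10 − 0)/2 = 16/2 = 8.
(Structurally: 2 ring(s) + 6 π bond(s) = 8.)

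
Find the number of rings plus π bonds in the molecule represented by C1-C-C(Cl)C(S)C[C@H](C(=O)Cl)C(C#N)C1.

4

Molecular formula from the SMILES: C10H13Cl2NOS.
DoU = (2C + 2 + N − H − X)/2 = (2·10 + 2 + 1 − 13 − 2)/2 = 8/2 = 4.
(Structurally: 1 ring(s) + 3 π bond(s) = 4.)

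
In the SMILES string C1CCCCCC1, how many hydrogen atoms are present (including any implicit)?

14

Hydrogens are implicit in SMILES; fill each atom to its normal valence:
  7 × C: 2 H each → 14
  Total hydrogens = 14.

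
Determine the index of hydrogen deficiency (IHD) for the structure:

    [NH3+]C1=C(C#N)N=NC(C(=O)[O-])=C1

Molecular formula from the SMILES: C6H4N4O2.
DoU = (2C + 2 + N − H − X)/2 = (2·6 + 2 + 4 − 4 − 0)/2 = 14/2 = 7.
(Structurally: 1 ring(s) + 6 π bond(s) = 7.)

7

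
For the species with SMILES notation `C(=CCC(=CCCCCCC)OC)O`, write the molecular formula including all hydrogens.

C12H22O2

Heavy atoms from the SMILES: 12 C, 2 O.
Implicit hydrogens by atom environment:
  6 × C: 2 H each → 12
  3 × C: 1 H each → 3
  2 × C: 3 H each → 6
  1 × C: no H
  1 × O: 1 H
  1 × O: no H
  Total hydrogens = 22.
Molecular formula: C12H22O2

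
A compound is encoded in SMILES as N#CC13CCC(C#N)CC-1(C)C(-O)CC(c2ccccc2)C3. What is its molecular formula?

C19H22N2O

Heavy atoms from the SMILES: 19 C, 2 N, 1 O.
Implicit hydrogens by atom environment:
  5 × C: 2 H each → 10
  5 × C (aromatic): 1 H each → 5
  4 × C: no H
  3 × C: 1 H each → 3
  2 × N: no H
  1 × C: 3 H
  1 × C (aromatic): no H
  1 × O: 1 H
  Total hydrogens = 22.
Molecular formula: C19H22N2O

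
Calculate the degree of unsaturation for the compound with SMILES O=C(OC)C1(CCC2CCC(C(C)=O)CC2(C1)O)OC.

4

Molecular formula from the SMILES: C15H24O5.
DoU = (2C + 2 + N − H − X)/2 = (2·15 + 2 + 0 − 24 − 0)/2 = 8/2 = 4.
(Structurally: 2 ring(s) + 2 π bond(s) = 4.)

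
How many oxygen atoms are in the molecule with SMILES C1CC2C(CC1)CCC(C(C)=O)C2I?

1

The symbol for oxygen appears 1 time in the SMILES.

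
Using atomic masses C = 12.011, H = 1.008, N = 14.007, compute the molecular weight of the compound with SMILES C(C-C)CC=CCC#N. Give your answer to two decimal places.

Molecular formula: C8H13N.
M = 8×12.011 + 13×1.008 + 1×14.007 = 123.20 g/mol.

123.20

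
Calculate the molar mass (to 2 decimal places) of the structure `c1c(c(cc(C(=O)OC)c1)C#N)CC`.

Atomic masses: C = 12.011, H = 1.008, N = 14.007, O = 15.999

189.21

Molecular formula: C11H11NO2.
M = 11×12.011 + 11×1.008 + 1×14.007 + 2×15.999 = 189.21 g/mol.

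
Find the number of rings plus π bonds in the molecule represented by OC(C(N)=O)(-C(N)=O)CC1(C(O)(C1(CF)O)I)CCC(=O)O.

4

Molecular formula from the SMILES: C11H16FIN2O7.
DoU = (2C + 2 + N − H − X)/2 = (2·11 + 2 + 2 − 16 − 2)/2 = 8/2 = 4.
(Structurally: 1 ring(s) + 3 π bond(s) = 4.)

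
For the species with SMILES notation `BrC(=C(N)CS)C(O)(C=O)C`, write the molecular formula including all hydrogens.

Heavy atoms from the SMILES: 1 Br, 6 C, 1 N, 2 O, 1 S.
Implicit hydrogens by atom environment:
  3 × C: no H
  1 × Br: no H
  1 × C: 3 H
  1 × C: 2 H
  1 × C: 1 H
  1 × N: 2 H
  1 × O: 1 H
  1 × O: no H
  1 × S: 1 H
  Total hydrogens = 10.
Molecular formula: C6H10BrNO2S

C6H10BrNO2S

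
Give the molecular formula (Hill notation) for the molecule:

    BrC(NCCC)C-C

Heavy atoms from the SMILES: 1 Br, 6 C, 1 N.
Implicit hydrogens by atom environment:
  3 × C: 2 H each → 6
  2 × C: 3 H each → 6
  1 × Br: no H
  1 × C: 1 H
  1 × N: 1 H
  Total hydrogens = 14.
Molecular formula: C6H14BrN

C6H14BrN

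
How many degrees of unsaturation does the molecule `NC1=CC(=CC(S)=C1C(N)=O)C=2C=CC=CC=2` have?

9

Molecular formula from the SMILES: C13H12N2OS.
DoU = (2C + 2 + N − H − X)/2 = (2·13 + 2 + 2 − 12 − 0)/2 = 18/2 = 9.
(Structurally: 2 ring(s) + 7 π bond(s) = 9.)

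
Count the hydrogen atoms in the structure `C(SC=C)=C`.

Hydrogens are implicit in SMILES; fill each atom to its normal valence:
  2 × C: 2 H each → 4
  2 × C: 1 H each → 2
  1 × S: no H
  Total hydrogens = 6.

6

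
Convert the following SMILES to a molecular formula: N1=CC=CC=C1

C5H5N

Heavy atoms from the SMILES: 5 C, 1 N.
Implicit hydrogens by atom environment:
  5 × C (aromatic): 1 H each → 5
  1 × N (aromatic): no H
  Total hydrogens = 5.
Molecular formula: C5H5N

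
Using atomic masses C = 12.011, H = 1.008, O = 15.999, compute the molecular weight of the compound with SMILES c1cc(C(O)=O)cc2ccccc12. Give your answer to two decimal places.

Molecular formula: C11H8O2.
M = 11×12.011 + 8×1.008 + 2×15.999 = 172.18 g/mol.

172.18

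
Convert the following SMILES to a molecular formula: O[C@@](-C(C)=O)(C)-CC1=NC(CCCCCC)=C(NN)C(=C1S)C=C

C18H29N3O2S

Heavy atoms from the SMILES: 18 C, 3 N, 2 O, 1 S.
Implicit hydrogens by atom environment:
  7 × C: 2 H each → 14
  5 × C (aromatic): no H
  3 × C: 3 H each → 9
  2 × C: no H
  1 × C: 1 H
  1 × N: 2 H
  1 × N: 1 H
  1 × N (aromatic): no H
  1 × O: 1 H
  1 × O: no H
  1 × S: 1 H
  Total hydrogens = 29.
Molecular formula: C18H29N3O2S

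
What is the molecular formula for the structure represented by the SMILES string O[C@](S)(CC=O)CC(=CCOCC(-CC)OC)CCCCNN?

C16H32N2O4S

Heavy atoms from the SMILES: 16 C, 2 N, 4 O, 1 S.
Implicit hydrogens by atom environment:
  9 × C: 2 H each → 18
  3 × C: 1 H each → 3
  3 × O: no H
  2 × C: 3 H each → 6
  2 × C: no H
  1 × N: 2 H
  1 × N: 1 H
  1 × O: 1 H
  1 × S: 1 H
  Total hydrogens = 32.
Molecular formula: C16H32N2O4S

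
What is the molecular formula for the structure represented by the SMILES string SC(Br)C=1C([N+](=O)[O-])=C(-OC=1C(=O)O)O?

C6H4BrNO6S

Heavy atoms from the SMILES: 1 Br, 6 C, 1 N, 6 O, 1 S.
Implicit hydrogens by atom environment:
  4 × C (aromatic): no H
  2 × O: 1 H each → 2
  2 × O: no H
  1 × Br: no H
  1 × C: 1 H
  1 × C: no H
  1 × N (charge +1): no H
  1 × O (aromatic): no H
  1 × O (charge -1): no H
  1 × S: 1 H
  Total hydrogens = 4.
Molecular formula: C6H4BrNO6S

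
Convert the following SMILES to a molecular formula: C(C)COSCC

Heavy atoms from the SMILES: 5 C, 1 O, 1 S.
Implicit hydrogens by atom environment:
  3 × C: 2 H each → 6
  2 × C: 3 H each → 6
  1 × O: no H
  1 × S: no H
  Total hydrogens = 12.
Molecular formula: C5H12OS

C5H12OS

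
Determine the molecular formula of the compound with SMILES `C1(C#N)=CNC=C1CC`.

C7H8N2

Heavy atoms from the SMILES: 7 C, 2 N.
Implicit hydrogens by atom environment:
  2 × C (aromatic): 1 H each → 2
  2 × C (aromatic): no H
  1 × C: 3 H
  1 × C: 2 H
  1 × C: no H
  1 × N (aromatic): 1 H
  1 × N: no H
  Total hydrogens = 8.
Molecular formula: C7H8N2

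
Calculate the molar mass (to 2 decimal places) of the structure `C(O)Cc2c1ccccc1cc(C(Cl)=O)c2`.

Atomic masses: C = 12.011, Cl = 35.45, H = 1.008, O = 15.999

234.68

Molecular formula: C13H11ClO2.
M = 13×12.011 + 1×35.45 + 11×1.008 + 2×15.999 = 234.68 g/mol.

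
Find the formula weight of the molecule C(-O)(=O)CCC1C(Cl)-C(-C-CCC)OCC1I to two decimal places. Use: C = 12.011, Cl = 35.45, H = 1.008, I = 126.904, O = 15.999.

Molecular formula: C12H20ClIO3.
M = 12×12.011 + 1×35.45 + 20×1.008 + 1×126.904 + 3×15.999 = 374.64 g/mol.

374.64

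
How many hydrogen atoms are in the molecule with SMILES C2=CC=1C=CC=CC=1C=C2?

8

Hydrogens are implicit in SMILES; fill each atom to its normal valence:
  8 × C (aromatic): 1 H each → 8
  2 × C (aromatic): no H
  Total hydrogens = 8.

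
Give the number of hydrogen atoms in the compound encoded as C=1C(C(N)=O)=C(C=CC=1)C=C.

Hydrogens are implicit in SMILES; fill each atom to its normal valence:
  4 × C (aromatic): 1 H each → 4
  2 × C (aromatic): no H
  1 × C: 2 H
  1 × C: 1 H
  1 × C: no H
  1 × N: 2 H
  1 × O: no H
  Total hydrogens = 9.

9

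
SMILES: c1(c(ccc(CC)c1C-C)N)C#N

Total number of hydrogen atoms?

14

Hydrogens are implicit in SMILES; fill each atom to its normal valence:
  4 × C (aromatic): no H
  2 × C: 3 H each → 6
  2 × C: 2 H each → 4
  2 × C (aromatic): 1 H each → 2
  1 × C: no H
  1 × N: 2 H
  1 × N: no H
  Total hydrogens = 14.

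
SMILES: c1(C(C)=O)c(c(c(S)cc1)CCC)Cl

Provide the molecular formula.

Heavy atoms from the SMILES: 11 C, 1 Cl, 1 O, 1 S.
Implicit hydrogens by atom environment:
  4 × C (aromatic): no H
  2 × C: 3 H each → 6
  2 × C: 2 H each → 4
  2 × C (aromatic): 1 H each → 2
  1 × C: no H
  1 × Cl: no H
  1 × O: no H
  1 × S: 1 H
  Total hydrogens = 13.
Molecular formula: C11H13ClOS

C11H13ClOS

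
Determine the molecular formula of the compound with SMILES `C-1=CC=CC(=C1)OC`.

Heavy atoms from the SMILES: 7 C, 1 O.
Implicit hydrogens by atom environment:
  5 × C (aromatic): 1 H each → 5
  1 × C: 3 H
  1 × C (aromatic): no H
  1 × O: no H
  Total hydrogens = 8.
Molecular formula: C7H8O

C7H8O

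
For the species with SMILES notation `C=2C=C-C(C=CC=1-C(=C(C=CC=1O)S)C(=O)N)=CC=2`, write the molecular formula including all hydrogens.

C15H13NO2S

Heavy atoms from the SMILES: 15 C, 1 N, 2 O, 1 S.
Implicit hydrogens by atom environment:
  7 × C (aromatic): 1 H each → 7
  5 × C (aromatic): no H
  2 × C: 1 H each → 2
  1 × C: no H
  1 × N: 2 H
  1 × O: 1 H
  1 × O: no H
  1 × S: 1 H
  Total hydrogens = 13.
Molecular formula: C15H13NO2S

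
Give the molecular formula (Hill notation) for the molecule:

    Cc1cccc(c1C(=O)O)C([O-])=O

C9H7O4-

Heavy atoms from the SMILES: 9 C, 4 O.
Implicit hydrogens by atom environment:
  3 × C (aromatic): 1 H each → 3
  3 × C (aromatic): no H
  2 × C: no H
  2 × O: no H
  1 × C: 3 H
  1 × O: 1 H
  1 × O (charge -1): no H
  Total hydrogens = 7.
Net charge -1.
Molecular formula: C9H7O4-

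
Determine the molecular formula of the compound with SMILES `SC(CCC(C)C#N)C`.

Heavy atoms from the SMILES: 7 C, 1 N, 1 S.
Implicit hydrogens by atom environment:
  2 × C: 3 H each → 6
  2 × C: 2 H each → 4
  2 × C: 1 H each → 2
  1 × C: no H
  1 × N: no H
  1 × S: 1 H
  Total hydrogens = 13.
Molecular formula: C7H13NS

C7H13NS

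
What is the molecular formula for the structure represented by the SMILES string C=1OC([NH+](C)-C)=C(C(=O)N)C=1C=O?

C8H11N2O3+

Heavy atoms from the SMILES: 8 C, 2 N, 3 O.
Implicit hydrogens by atom environment:
  3 × C (aromatic): no H
  2 × C: 3 H each → 6
  2 × O: no H
  1 × C (aromatic): 1 H
  1 × C: 1 H
  1 × C: no H
  1 × N: 2 H
  1 × N (charge +1): 1 H
  1 × O (aromatic): no H
  Total hydrogens = 11.
Net charge +1.
Molecular formula: C8H11N2O3+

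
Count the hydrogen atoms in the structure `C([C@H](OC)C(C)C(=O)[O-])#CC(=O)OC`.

11

Hydrogens are implicit in SMILES; fill each atom to its normal valence:
  4 × C: no H
  4 × O: no H
  3 × C: 3 H each → 9
  2 × C: 1 H each → 2
  1 × O (charge -1): no H
  Total hydrogens = 11.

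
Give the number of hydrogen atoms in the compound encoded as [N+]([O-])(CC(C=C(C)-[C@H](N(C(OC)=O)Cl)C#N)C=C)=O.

14

Hydrogens are implicit in SMILES; fill each atom to its normal valence:
  4 × C: 1 H each → 4
  3 × C: no H
  3 × O: no H
  2 × C: 3 H each → 6
  2 × C: 2 H each → 4
  2 × N: no H
  1 × Cl: no H
  1 × N (charge +1): no H
  1 × O (charge -1): no H
  Total hydrogens = 14.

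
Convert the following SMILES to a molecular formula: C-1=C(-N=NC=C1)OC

Heavy atoms from the SMILES: 5 C, 2 N, 1 O.
Implicit hydrogens by atom environment:
  3 × C (aromatic): 1 H each → 3
  2 × N (aromatic): no H
  1 × C: 3 H
  1 × C (aromatic): no H
  1 × O: no H
  Total hydrogens = 6.
Molecular formula: C5H6N2O

C5H6N2O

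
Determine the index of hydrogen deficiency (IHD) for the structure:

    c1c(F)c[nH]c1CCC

Molecular formula from the SMILES: C7H10FN.
DoU = (2C + 2 + N − H − X)/2 = (2·7 + 2 + 1 − 10 − 1)/2 = 6/2 = 3.
(Structurally: 1 ring(s) + 2 π bond(s) = 3.)

3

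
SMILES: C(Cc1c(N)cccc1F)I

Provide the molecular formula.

C8H9FIN

Heavy atoms from the SMILES: 8 C, 1 F, 1 I, 1 N.
Implicit hydrogens by atom environment:
  3 × C (aromatic): 1 H each → 3
  3 × C (aromatic): no H
  2 × C: 2 H each → 4
  1 × F: no H
  1 × I: no H
  1 × N: 2 H
  Total hydrogens = 9.
Molecular formula: C8H9FIN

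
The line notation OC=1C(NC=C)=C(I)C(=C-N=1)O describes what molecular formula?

Heavy atoms from the SMILES: 7 C, 1 I, 2 N, 2 O.
Implicit hydrogens by atom environment:
  4 × C (aromatic): no H
  2 × O: 1 H each → 2
  1 × C: 2 H
  1 × C (aromatic): 1 H
  1 × C: 1 H
  1 × I: no H
  1 × N: 1 H
  1 × N (aromatic): no H
  Total hydrogens = 7.
Molecular formula: C7H7IN2O2

C7H7IN2O2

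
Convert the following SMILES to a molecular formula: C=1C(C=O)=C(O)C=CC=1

Heavy atoms from the SMILES: 7 C, 2 O.
Implicit hydrogens by atom environment:
  4 × C (aromatic): 1 H each → 4
  2 × C (aromatic): no H
  1 × C: 1 H
  1 × O: 1 H
  1 × O: no H
  Total hydrogens = 6.
Molecular formula: C7H6O2

C7H6O2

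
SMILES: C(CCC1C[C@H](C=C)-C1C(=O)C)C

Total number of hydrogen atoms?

Hydrogens are implicit in SMILES; fill each atom to its normal valence:
  5 × C: 2 H each → 10
  4 × C: 1 H each → 4
  2 × C: 3 H each → 6
  1 × C: no H
  1 × O: no H
  Total hydrogens = 20.

20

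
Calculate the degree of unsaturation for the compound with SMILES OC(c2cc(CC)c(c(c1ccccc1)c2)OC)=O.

9

Molecular formula from the SMILES: C16H16O3.
DoU = (2C + 2 + N − H − X)/2 = (2·16 + 2 + 0 − 16 − 0)/2 = 18/2 = 9.
(Structurally: 2 ring(s) + 7 π bond(s) = 9.)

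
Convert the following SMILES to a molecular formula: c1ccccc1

Heavy atoms from the SMILES: 6 C.
Implicit hydrogens by atom environment:
  6 × C (aromatic): 1 H each → 6
  Total hydrogens = 6.
Molecular formula: C6H6

C6H6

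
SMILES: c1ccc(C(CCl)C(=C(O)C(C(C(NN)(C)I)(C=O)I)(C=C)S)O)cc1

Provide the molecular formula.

C17H21ClI2N2O3S

Heavy atoms from the SMILES: 17 C, 1 Cl, 2 I, 2 N, 3 O, 1 S.
Implicit hydrogens by atom environment:
  5 × C (aromatic): 1 H each → 5
  5 × C: no H
  3 × C: 1 H each → 3
  2 × C: 2 H each → 4
  2 × I: no H
  2 × O: 1 H each → 2
  1 × C: 3 H
  1 × C (aromatic): no H
  1 × Cl: no H
  1 × N: 2 H
  1 × N: 1 H
  1 × O: no H
  1 × S: 1 H
  Total hydrogens = 21.
Molecular formula: C17H21ClI2N2O3S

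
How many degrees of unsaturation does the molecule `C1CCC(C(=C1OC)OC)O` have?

2

Molecular formula from the SMILES: C8H14O3.
DoU = (2C + 2 + N − H − X)/2 = (2·8 + 2 + 0 − 14 − 0)/2 = 4/2 = 2.
(Structurally: 1 ring(s) + 1 π bond(s) = 2.)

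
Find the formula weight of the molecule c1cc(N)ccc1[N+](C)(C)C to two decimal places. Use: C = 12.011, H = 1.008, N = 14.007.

Molecular formula: C9H15N2+.
M = 9×12.011 + 15×1.008 + 2×14.007 = 151.23 g/mol.

151.23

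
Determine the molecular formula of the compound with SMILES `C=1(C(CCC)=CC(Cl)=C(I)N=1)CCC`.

C11H15ClIN

Heavy atoms from the SMILES: 11 C, 1 Cl, 1 I, 1 N.
Implicit hydrogens by atom environment:
  4 × C: 2 H each → 8
  4 × C (aromatic): no H
  2 × C: 3 H each → 6
  1 × C (aromatic): 1 H
  1 × Cl: no H
  1 × I: no H
  1 × N (aromatic): no H
  Total hydrogens = 15.
Molecular formula: C11H15ClIN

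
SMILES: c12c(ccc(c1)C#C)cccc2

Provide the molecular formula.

C12H8

Heavy atoms from the SMILES: 12 C.
Implicit hydrogens by atom environment:
  7 × C (aromatic): 1 H each → 7
  3 × C (aromatic): no H
  1 × C: 1 H
  1 × C: no H
  Total hydrogens = 8.
Molecular formula: C12H8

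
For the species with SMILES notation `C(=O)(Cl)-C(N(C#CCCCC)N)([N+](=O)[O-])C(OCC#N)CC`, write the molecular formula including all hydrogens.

Heavy atoms from the SMILES: 13 C, 1 Cl, 4 N, 4 O.
Implicit hydrogens by atom environment:
  5 × C: 2 H each → 10
  5 × C: no H
  3 × O: no H
  2 × C: 3 H each → 6
  2 × N: no H
  1 × C: 1 H
  1 × Cl: no H
  1 × N: 2 H
  1 × N (charge +1): no H
  1 × O (charge -1): no H
  Total hydrogens = 19.
Molecular formula: C13H19ClN4O4

C13H19ClN4O4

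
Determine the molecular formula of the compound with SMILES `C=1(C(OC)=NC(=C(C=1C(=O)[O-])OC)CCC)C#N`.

Heavy atoms from the SMILES: 12 C, 2 N, 4 O.
Implicit hydrogens by atom environment:
  5 × C (aromatic): no H
  3 × C: 3 H each → 9
  3 × O: no H
  2 × C: 2 H each → 4
  2 × C: no H
  1 × N (aromatic): no H
  1 × N: no H
  1 × O (charge -1): no H
  Total hydrogens = 13.
Net charge -1.
Molecular formula: C12H13N2O4-

C12H13N2O4-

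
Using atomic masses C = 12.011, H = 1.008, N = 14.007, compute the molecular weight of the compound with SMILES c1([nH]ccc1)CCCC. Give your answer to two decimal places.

123.20

Molecular formula: C8H13N.
M = 8×12.011 + 13×1.008 + 1×14.007 = 123.20 g/mol.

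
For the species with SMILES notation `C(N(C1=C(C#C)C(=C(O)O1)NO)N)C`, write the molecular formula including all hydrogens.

Heavy atoms from the SMILES: 8 C, 3 N, 3 O.
Implicit hydrogens by atom environment:
  4 × C (aromatic): no H
  2 × O: 1 H each → 2
  1 × C: 3 H
  1 × C: 2 H
  1 × C: 1 H
  1 × C: no H
  1 × N: 2 H
  1 × N: 1 H
  1 × N: no H
  1 × O (aromatic): no H
  Total hydrogens = 11.
Molecular formula: C8H11N3O3

C8H11N3O3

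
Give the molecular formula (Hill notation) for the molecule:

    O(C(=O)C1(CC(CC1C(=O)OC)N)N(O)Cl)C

C9H15ClN2O5

Heavy atoms from the SMILES: 9 C, 1 Cl, 2 N, 5 O.
Implicit hydrogens by atom environment:
  4 × O: no H
  3 × C: no H
  2 × C: 3 H each → 6
  2 × C: 2 H each → 4
  2 × C: 1 H each → 2
  1 × Cl: no H
  1 × N: 2 H
  1 × N: no H
  1 × O: 1 H
  Total hydrogens = 15.
Molecular formula: C9H15ClN2O5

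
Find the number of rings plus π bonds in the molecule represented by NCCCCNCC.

0

Molecular formula from the SMILES: C6H16N2.
DoU = (2C + 2 + N − H − X)/2 = (2·6 + 2 + 2 − 16 − 0)/2 = 0/2 = 0.
(Structurally: 0 ring(s) + 0 π bond(s) = 0.)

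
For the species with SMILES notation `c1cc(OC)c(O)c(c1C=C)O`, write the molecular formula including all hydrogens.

C9H10O3

Heavy atoms from the SMILES: 9 C, 3 O.
Implicit hydrogens by atom environment:
  4 × C (aromatic): no H
  2 × C (aromatic): 1 H each → 2
  2 × O: 1 H each → 2
  1 × C: 3 H
  1 × C: 2 H
  1 × C: 1 H
  1 × O: no H
  Total hydrogens = 10.
Molecular formula: C9H10O3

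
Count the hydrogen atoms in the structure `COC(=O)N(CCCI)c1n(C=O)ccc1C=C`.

Hydrogens are implicit in SMILES; fill each atom to its normal valence:
  4 × C: 2 H each → 8
  3 × O: no H
  2 × C (aromatic): 1 H each → 2
  2 × C: 1 H each → 2
  2 × C (aromatic): no H
  1 × C: 3 H
  1 × C: no H
  1 × I: no H
  1 × N (aromatic): no H
  1 × N: no H
  Total hydrogens = 15.

15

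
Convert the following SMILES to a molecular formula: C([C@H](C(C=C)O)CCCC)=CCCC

C13H24O

Heavy atoms from the SMILES: 13 C, 1 O.
Implicit hydrogens by atom environment:
  6 × C: 2 H each → 12
  5 × C: 1 H each → 5
  2 × C: 3 H each → 6
  1 × O: 1 H
  Total hydrogens = 24.
Molecular formula: C13H24O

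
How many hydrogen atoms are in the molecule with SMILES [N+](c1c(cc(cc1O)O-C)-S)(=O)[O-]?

7

Hydrogens are implicit in SMILES; fill each atom to its normal valence:
  4 × C (aromatic): no H
  2 × C (aromatic): 1 H each → 2
  2 × O: no H
  1 × C: 3 H
  1 × N (charge +1): no H
  1 × O: 1 H
  1 × O (charge -1): no H
  1 × S: 1 H
  Total hydrogens = 7.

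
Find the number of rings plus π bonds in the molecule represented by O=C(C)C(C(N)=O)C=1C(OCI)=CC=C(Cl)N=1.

Molecular formula from the SMILES: C10H10ClIN2O3.
DoU = (2C + 2 + N − H − X)/2 = (2·10 + 2 + 2 − 10 − 2)/2 = 12/2 = 6.
(Structurally: 1 ring(s) + 5 π bond(s) = 6.)

6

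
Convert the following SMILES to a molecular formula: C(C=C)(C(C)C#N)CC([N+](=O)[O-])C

C9H14N2O2

Heavy atoms from the SMILES: 9 C, 2 N, 2 O.
Implicit hydrogens by atom environment:
  4 × C: 1 H each → 4
  2 × C: 3 H each → 6
  2 × C: 2 H each → 4
  1 × C: no H
  1 × N (charge +1): no H
  1 × N: no H
  1 × O: no H
  1 × O (charge -1): no H
  Total hydrogens = 14.
Molecular formula: C9H14N2O2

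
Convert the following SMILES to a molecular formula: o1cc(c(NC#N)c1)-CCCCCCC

C12H18N2O

Heavy atoms from the SMILES: 12 C, 2 N, 1 O.
Implicit hydrogens by atom environment:
  6 × C: 2 H each → 12
  2 × C (aromatic): 1 H each → 2
  2 × C (aromatic): no H
  1 × C: 3 H
  1 × C: no H
  1 × N: 1 H
  1 × N: no H
  1 × O (aromatic): no H
  Total hydrogens = 18.
Molecular formula: C12H18N2O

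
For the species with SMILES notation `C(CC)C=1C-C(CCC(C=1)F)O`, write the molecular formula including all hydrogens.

Heavy atoms from the SMILES: 10 C, 1 F, 1 O.
Implicit hydrogens by atom environment:
  5 × C: 2 H each → 10
  3 × C: 1 H each → 3
  1 × C: 3 H
  1 × C: no H
  1 × F: no H
  1 × O: 1 H
  Total hydrogens = 17.
Molecular formula: C10H17FO

C10H17FO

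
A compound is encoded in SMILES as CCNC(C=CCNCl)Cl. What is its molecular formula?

C6H12Cl2N2

Heavy atoms from the SMILES: 6 C, 2 Cl, 2 N.
Implicit hydrogens by atom environment:
  3 × C: 1 H each → 3
  2 × C: 2 H each → 4
  2 × Cl: no H
  2 × N: 1 H each → 2
  1 × C: 3 H
  Total hydrogens = 12.
Molecular formula: C6H12Cl2N2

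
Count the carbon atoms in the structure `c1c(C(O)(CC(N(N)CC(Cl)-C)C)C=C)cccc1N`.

15

The symbol for carbon appears 15 times in the SMILES. Lowercase c denotes aromatic carbon and counts toward C.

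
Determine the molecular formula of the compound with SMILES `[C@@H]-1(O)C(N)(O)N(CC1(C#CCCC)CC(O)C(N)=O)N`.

Heavy atoms from the SMILES: 12 C, 4 N, 4 O.
Implicit hydrogens by atom environment:
  5 × C: no H
  4 × C: 2 H each → 8
  3 × N: 2 H each → 6
  3 × O: 1 H each → 3
  2 × C: 1 H each → 2
  1 × C: 3 H
  1 × N: no H
  1 × O: no H
  Total hydrogens = 22.
Molecular formula: C12H22N4O4

C12H22N4O4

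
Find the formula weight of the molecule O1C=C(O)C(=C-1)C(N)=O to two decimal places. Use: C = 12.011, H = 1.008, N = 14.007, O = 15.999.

Molecular formula: C5H5NO3.
M = 5×12.011 + 5×1.008 + 1×14.007 + 3×15.999 = 127.10 g/mol.

127.10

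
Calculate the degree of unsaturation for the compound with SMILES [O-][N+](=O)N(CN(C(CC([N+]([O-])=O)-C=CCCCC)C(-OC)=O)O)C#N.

Molecular formula from the SMILES: C13H21N5O7.
DoU = (2C + 2 + N − H − X)/2 = (2·13 + 2 + 5 − 21 − 0)/2 = 12/2 = 6.
(Structurally: 0 ring(s) + 6 π bond(s) = 6.)

6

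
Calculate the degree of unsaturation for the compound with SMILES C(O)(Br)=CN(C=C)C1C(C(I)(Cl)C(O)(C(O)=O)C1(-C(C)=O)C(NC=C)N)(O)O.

Molecular formula from the SMILES: C15H20BrClIN3O7.
DoU = (2C + 2 + N − H − X)/2 = (2·15 + 2 + 3 − 20 − 3)/2 = 12/2 = 6.
(Structurally: 1 ring(s) + 5 π bond(s) = 6.)

6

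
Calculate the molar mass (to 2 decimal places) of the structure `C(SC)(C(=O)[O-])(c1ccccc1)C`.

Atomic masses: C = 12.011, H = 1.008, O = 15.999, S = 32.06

195.26

Molecular formula: C10H11O2S-.
M = 10×12.011 + 11×1.008 + 2×15.999 + 1×32.06 = 195.26 g/mol.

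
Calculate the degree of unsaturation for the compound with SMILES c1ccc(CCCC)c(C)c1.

Molecular formula from the SMILES: C11H16.
DoU = (2C + 2 + N − H − X)/2 = (2·11 + 2 + 0 − 16 − 0)/2 = 8/2 = 4.
(Structurally: 1 ring(s) + 3 π bond(s) = 4.)

4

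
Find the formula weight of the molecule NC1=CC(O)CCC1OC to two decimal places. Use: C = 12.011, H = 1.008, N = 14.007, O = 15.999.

143.19

Molecular formula: C7H13NO2.
M = 7×12.011 + 13×1.008 + 1×14.007 + 2×15.999 = 143.19 g/mol.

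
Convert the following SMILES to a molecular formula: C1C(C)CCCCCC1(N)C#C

C11H19N

Heavy atoms from the SMILES: 11 C, 1 N.
Implicit hydrogens by atom environment:
  6 × C: 2 H each → 12
  2 × C: 1 H each → 2
  2 × C: no H
  1 × C: 3 H
  1 × N: 2 H
  Total hydrogens = 19.
Molecular formula: C11H19N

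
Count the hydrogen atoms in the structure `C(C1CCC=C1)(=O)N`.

Hydrogens are implicit in SMILES; fill each atom to its normal valence:
  3 × C: 1 H each → 3
  2 × C: 2 H each → 4
  1 × C: no H
  1 × N: 2 H
  1 × O: no H
  Total hydrogens = 9.

9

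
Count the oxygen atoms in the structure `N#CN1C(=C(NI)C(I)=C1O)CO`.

2

The symbol for oxygen appears 2 times in the SMILES.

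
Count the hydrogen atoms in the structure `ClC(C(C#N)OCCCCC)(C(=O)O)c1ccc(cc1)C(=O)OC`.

Hydrogens are implicit in SMILES; fill each atom to its normal valence:
  4 × C: 2 H each → 8
  4 × C (aromatic): 1 H each → 4
  4 × C: no H
  4 × O: no H
  2 × C: 3 H each → 6
  2 × C (aromatic): no H
  1 × C: 1 H
  1 × Cl: no H
  1 × N: no H
  1 × O: 1 H
  Total hydrogens = 20.

20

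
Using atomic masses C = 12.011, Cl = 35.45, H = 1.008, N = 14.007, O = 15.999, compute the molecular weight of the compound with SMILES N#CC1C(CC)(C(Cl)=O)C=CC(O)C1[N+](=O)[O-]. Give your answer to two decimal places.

Molecular formula: C10H11ClN2O4.
M = 10×12.011 + 1×35.45 + 11×1.008 + 2×14.007 + 4×15.999 = 258.66 g/mol.

258.66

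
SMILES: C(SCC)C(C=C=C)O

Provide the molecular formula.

Heavy atoms from the SMILES: 7 C, 1 O, 1 S.
Implicit hydrogens by atom environment:
  3 × C: 2 H each → 6
  2 × C: 1 H each → 2
  1 × C: 3 H
  1 × C: no H
  1 × O: 1 H
  1 × S: no H
  Total hydrogens = 12.
Molecular formula: C7H12OS

C7H12OS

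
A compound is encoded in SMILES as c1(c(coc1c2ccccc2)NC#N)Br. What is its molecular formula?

C11H7BrN2O

Heavy atoms from the SMILES: 1 Br, 11 C, 2 N, 1 O.
Implicit hydrogens by atom environment:
  6 × C (aromatic): 1 H each → 6
  4 × C (aromatic): no H
  1 × Br: no H
  1 × C: no H
  1 × N: 1 H
  1 × N: no H
  1 × O (aromatic): no H
  Total hydrogens = 7.
Molecular formula: C11H7BrN2O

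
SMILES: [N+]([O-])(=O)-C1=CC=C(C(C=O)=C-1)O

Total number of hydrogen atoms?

5

Hydrogens are implicit in SMILES; fill each atom to its normal valence:
  3 × C (aromatic): 1 H each → 3
  3 × C (aromatic): no H
  2 × O: no H
  1 × C: 1 H
  1 × N (charge +1): no H
  1 × O: 1 H
  1 × O (charge -1): no H
  Total hydrogens = 5.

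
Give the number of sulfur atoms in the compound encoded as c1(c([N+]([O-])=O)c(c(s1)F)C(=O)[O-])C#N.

1

The symbol for sulfur appears 1 time in the SMILES.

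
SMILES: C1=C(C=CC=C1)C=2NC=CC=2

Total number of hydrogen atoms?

9

Hydrogens are implicit in SMILES; fill each atom to its normal valence:
  8 × C (aromatic): 1 H each → 8
  2 × C (aromatic): no H
  1 × N (aromatic): 1 H
  Total hydrogens = 9.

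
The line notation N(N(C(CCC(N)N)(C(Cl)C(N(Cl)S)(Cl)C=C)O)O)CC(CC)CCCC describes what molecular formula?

C16H34Cl3N5O2S

Heavy atoms from the SMILES: 16 C, 3 Cl, 5 N, 2 O, 1 S.
Implicit hydrogens by atom environment:
  8 × C: 2 H each → 16
  4 × C: 1 H each → 4
  3 × Cl: no H
  2 × C: 3 H each → 6
  2 × C: no H
  2 × N: 2 H each → 4
  2 × N: no H
  2 × O: 1 H each → 2
  1 × N: 1 H
  1 × S: 1 H
  Total hydrogens = 34.
Molecular formula: C16H34Cl3N5O2S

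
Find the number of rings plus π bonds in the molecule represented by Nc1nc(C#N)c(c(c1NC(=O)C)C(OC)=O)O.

8

Molecular formula from the SMILES: C10H10N4O4.
DoU = (2C + 2 + N − H − X)/2 = (2·10 + 2 + 4 − 10 − 0)/2 = 16/2 = 8.
(Structurally: 1 ring(s) + 7 π bond(s) = 8.)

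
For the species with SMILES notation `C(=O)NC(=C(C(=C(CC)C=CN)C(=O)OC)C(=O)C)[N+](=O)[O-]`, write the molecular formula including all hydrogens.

C13H17N3O6

Heavy atoms from the SMILES: 13 C, 3 N, 6 O.
Implicit hydrogens by atom environment:
  6 × C: no H
  5 × O: no H
  3 × C: 3 H each → 9
  3 × C: 1 H each → 3
  1 × C: 2 H
  1 × N: 2 H
  1 × N: 1 H
  1 × N (charge +1): no H
  1 × O (charge -1): no H
  Total hydrogens = 17.
Molecular formula: C13H17N3O6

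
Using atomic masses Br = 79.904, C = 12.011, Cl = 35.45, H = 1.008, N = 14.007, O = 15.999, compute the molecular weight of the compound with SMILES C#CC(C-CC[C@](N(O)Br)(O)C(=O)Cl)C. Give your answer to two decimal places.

298.56

Molecular formula: C9H13BrClNO3.
M = 1×79.904 + 9×12.011 + 1×35.45 + 13×1.008 + 1×14.007 + 3×15.999 = 298.56 g/mol.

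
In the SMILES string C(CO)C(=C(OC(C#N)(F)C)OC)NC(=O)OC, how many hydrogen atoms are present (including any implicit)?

15

Hydrogens are implicit in SMILES; fill each atom to its normal valence:
  5 × C: no H
  4 × O: no H
  3 × C: 3 H each → 9
  2 × C: 2 H each → 4
  1 × F: no H
  1 × N: 1 H
  1 × N: no H
  1 × O: 1 H
  Total hydrogens = 15.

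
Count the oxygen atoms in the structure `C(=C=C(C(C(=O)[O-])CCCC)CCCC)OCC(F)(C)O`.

4

The symbol for oxygen appears 4 times in the SMILES.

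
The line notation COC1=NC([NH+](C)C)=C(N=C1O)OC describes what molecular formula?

C8H14N3O3+

Heavy atoms from the SMILES: 8 C, 3 N, 3 O.
Implicit hydrogens by atom environment:
  4 × C: 3 H each → 12
  4 × C (aromatic): no H
  2 × N (aromatic): no H
  2 × O: no H
  1 × N (charge +1): 1 H
  1 × O: 1 H
  Total hydrogens = 14.
Net charge +1.
Molecular formula: C8H14N3O3+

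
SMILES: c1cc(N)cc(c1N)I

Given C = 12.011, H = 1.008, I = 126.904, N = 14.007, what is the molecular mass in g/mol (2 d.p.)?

Molecular formula: C6H7IN2.
M = 6×12.011 + 7×1.008 + 1×126.904 + 2×14.007 = 234.04 g/mol.

234.04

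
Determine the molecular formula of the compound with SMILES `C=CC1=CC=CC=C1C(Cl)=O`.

C9H7ClO

Heavy atoms from the SMILES: 9 C, 1 Cl, 1 O.
Implicit hydrogens by atom environment:
  4 × C (aromatic): 1 H each → 4
  2 × C (aromatic): no H
  1 × C: 2 H
  1 × C: 1 H
  1 × C: no H
  1 × Cl: no H
  1 × O: no H
  Total hydrogens = 7.
Molecular formula: C9H7ClO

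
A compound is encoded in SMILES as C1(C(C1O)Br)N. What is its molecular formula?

Heavy atoms from the SMILES: 1 Br, 3 C, 1 N, 1 O.
Implicit hydrogens by atom environment:
  3 × C: 1 H each → 3
  1 × Br: no H
  1 × N: 2 H
  1 × O: 1 H
  Total hydrogens = 6.
Molecular formula: C3H6BrNO

C3H6BrNO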